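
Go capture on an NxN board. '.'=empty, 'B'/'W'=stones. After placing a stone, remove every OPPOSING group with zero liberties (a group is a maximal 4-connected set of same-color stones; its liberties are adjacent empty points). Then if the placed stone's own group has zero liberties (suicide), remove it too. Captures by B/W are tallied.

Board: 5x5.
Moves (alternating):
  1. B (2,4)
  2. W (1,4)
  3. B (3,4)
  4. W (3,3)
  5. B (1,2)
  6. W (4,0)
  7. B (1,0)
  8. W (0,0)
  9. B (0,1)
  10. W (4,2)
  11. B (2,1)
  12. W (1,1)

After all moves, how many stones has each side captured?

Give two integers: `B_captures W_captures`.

Answer: 1 0

Derivation:
Move 1: B@(2,4) -> caps B=0 W=0
Move 2: W@(1,4) -> caps B=0 W=0
Move 3: B@(3,4) -> caps B=0 W=0
Move 4: W@(3,3) -> caps B=0 W=0
Move 5: B@(1,2) -> caps B=0 W=0
Move 6: W@(4,0) -> caps B=0 W=0
Move 7: B@(1,0) -> caps B=0 W=0
Move 8: W@(0,0) -> caps B=0 W=0
Move 9: B@(0,1) -> caps B=1 W=0
Move 10: W@(4,2) -> caps B=1 W=0
Move 11: B@(2,1) -> caps B=1 W=0
Move 12: W@(1,1) -> caps B=1 W=0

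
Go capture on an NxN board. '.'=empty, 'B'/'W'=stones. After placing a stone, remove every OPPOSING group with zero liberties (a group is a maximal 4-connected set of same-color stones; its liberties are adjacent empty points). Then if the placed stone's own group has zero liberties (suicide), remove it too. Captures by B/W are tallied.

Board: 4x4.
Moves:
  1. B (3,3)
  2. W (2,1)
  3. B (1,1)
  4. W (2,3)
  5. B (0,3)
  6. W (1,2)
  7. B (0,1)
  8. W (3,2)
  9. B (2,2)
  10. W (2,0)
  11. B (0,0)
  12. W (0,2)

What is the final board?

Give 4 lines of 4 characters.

Move 1: B@(3,3) -> caps B=0 W=0
Move 2: W@(2,1) -> caps B=0 W=0
Move 3: B@(1,1) -> caps B=0 W=0
Move 4: W@(2,3) -> caps B=0 W=0
Move 5: B@(0,3) -> caps B=0 W=0
Move 6: W@(1,2) -> caps B=0 W=0
Move 7: B@(0,1) -> caps B=0 W=0
Move 8: W@(3,2) -> caps B=0 W=1
Move 9: B@(2,2) -> caps B=0 W=1
Move 10: W@(2,0) -> caps B=0 W=1
Move 11: B@(0,0) -> caps B=0 W=1
Move 12: W@(0,2) -> caps B=0 W=1

Answer: BBWB
.BW.
WW.W
..W.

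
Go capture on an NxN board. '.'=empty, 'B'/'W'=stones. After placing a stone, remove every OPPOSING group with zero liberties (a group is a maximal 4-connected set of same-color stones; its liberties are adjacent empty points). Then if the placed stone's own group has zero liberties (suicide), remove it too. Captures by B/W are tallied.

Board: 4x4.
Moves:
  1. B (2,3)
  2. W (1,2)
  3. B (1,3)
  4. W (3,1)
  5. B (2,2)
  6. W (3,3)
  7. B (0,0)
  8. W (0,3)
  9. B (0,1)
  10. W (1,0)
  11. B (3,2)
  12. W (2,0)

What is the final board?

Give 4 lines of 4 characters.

Answer: BB.W
W.WB
W.BB
.WB.

Derivation:
Move 1: B@(2,3) -> caps B=0 W=0
Move 2: W@(1,2) -> caps B=0 W=0
Move 3: B@(1,3) -> caps B=0 W=0
Move 4: W@(3,1) -> caps B=0 W=0
Move 5: B@(2,2) -> caps B=0 W=0
Move 6: W@(3,3) -> caps B=0 W=0
Move 7: B@(0,0) -> caps B=0 W=0
Move 8: W@(0,3) -> caps B=0 W=0
Move 9: B@(0,1) -> caps B=0 W=0
Move 10: W@(1,0) -> caps B=0 W=0
Move 11: B@(3,2) -> caps B=1 W=0
Move 12: W@(2,0) -> caps B=1 W=0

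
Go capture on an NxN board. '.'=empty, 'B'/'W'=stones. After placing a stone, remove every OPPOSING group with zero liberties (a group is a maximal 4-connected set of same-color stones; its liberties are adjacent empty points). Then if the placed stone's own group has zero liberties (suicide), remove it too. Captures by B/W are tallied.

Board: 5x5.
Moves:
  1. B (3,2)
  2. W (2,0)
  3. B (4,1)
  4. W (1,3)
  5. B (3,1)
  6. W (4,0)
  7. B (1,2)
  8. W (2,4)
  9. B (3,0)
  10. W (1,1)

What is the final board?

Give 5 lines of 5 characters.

Answer: .....
.WBW.
W...W
BBB..
.B...

Derivation:
Move 1: B@(3,2) -> caps B=0 W=0
Move 2: W@(2,0) -> caps B=0 W=0
Move 3: B@(4,1) -> caps B=0 W=0
Move 4: W@(1,3) -> caps B=0 W=0
Move 5: B@(3,1) -> caps B=0 W=0
Move 6: W@(4,0) -> caps B=0 W=0
Move 7: B@(1,2) -> caps B=0 W=0
Move 8: W@(2,4) -> caps B=0 W=0
Move 9: B@(3,0) -> caps B=1 W=0
Move 10: W@(1,1) -> caps B=1 W=0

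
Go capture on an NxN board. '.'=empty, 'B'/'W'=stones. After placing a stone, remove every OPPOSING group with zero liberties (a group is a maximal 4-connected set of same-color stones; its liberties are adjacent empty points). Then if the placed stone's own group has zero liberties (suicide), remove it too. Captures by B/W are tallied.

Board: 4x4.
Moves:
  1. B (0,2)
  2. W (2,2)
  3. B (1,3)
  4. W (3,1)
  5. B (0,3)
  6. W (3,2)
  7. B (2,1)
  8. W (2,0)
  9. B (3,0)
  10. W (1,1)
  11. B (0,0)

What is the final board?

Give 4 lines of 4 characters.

Move 1: B@(0,2) -> caps B=0 W=0
Move 2: W@(2,2) -> caps B=0 W=0
Move 3: B@(1,3) -> caps B=0 W=0
Move 4: W@(3,1) -> caps B=0 W=0
Move 5: B@(0,3) -> caps B=0 W=0
Move 6: W@(3,2) -> caps B=0 W=0
Move 7: B@(2,1) -> caps B=0 W=0
Move 8: W@(2,0) -> caps B=0 W=0
Move 9: B@(3,0) -> caps B=0 W=0
Move 10: W@(1,1) -> caps B=0 W=1
Move 11: B@(0,0) -> caps B=0 W=1

Answer: B.BB
.W.B
W.W.
.WW.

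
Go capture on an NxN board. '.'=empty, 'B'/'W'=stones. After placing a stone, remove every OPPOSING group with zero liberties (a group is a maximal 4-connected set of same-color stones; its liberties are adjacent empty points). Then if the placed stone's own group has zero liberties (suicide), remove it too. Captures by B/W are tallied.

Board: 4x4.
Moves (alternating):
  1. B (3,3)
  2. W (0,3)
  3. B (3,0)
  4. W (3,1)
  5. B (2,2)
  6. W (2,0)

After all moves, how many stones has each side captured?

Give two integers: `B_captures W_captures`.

Move 1: B@(3,3) -> caps B=0 W=0
Move 2: W@(0,3) -> caps B=0 W=0
Move 3: B@(3,0) -> caps B=0 W=0
Move 4: W@(3,1) -> caps B=0 W=0
Move 5: B@(2,2) -> caps B=0 W=0
Move 6: W@(2,0) -> caps B=0 W=1

Answer: 0 1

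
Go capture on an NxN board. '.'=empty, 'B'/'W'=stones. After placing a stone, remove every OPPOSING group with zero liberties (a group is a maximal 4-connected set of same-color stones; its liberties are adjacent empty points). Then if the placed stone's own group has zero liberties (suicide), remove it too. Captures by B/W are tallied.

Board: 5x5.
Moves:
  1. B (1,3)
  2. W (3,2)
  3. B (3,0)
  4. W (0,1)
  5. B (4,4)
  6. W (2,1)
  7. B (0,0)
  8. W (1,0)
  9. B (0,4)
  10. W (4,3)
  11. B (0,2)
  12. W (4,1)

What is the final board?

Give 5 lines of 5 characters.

Move 1: B@(1,3) -> caps B=0 W=0
Move 2: W@(3,2) -> caps B=0 W=0
Move 3: B@(3,0) -> caps B=0 W=0
Move 4: W@(0,1) -> caps B=0 W=0
Move 5: B@(4,4) -> caps B=0 W=0
Move 6: W@(2,1) -> caps B=0 W=0
Move 7: B@(0,0) -> caps B=0 W=0
Move 8: W@(1,0) -> caps B=0 W=1
Move 9: B@(0,4) -> caps B=0 W=1
Move 10: W@(4,3) -> caps B=0 W=1
Move 11: B@(0,2) -> caps B=0 W=1
Move 12: W@(4,1) -> caps B=0 W=1

Answer: .WB.B
W..B.
.W...
B.W..
.W.WB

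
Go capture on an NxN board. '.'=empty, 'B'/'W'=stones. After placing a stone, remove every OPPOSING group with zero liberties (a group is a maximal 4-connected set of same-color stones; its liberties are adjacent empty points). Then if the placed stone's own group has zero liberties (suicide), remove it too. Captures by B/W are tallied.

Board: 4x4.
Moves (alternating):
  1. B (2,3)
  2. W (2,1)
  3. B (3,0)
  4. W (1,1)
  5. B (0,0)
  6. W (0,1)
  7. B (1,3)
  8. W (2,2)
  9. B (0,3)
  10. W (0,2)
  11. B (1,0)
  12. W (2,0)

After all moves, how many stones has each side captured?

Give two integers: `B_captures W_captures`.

Move 1: B@(2,3) -> caps B=0 W=0
Move 2: W@(2,1) -> caps B=0 W=0
Move 3: B@(3,0) -> caps B=0 W=0
Move 4: W@(1,1) -> caps B=0 W=0
Move 5: B@(0,0) -> caps B=0 W=0
Move 6: W@(0,1) -> caps B=0 W=0
Move 7: B@(1,3) -> caps B=0 W=0
Move 8: W@(2,2) -> caps B=0 W=0
Move 9: B@(0,3) -> caps B=0 W=0
Move 10: W@(0,2) -> caps B=0 W=0
Move 11: B@(1,0) -> caps B=0 W=0
Move 12: W@(2,0) -> caps B=0 W=2

Answer: 0 2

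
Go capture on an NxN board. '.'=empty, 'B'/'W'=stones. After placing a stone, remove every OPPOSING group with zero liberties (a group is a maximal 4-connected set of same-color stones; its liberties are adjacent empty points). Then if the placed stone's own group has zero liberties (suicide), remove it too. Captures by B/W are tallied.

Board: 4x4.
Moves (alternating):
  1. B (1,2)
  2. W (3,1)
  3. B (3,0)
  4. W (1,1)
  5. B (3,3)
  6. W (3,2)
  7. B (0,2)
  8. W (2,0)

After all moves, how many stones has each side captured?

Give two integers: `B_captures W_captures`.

Answer: 0 1

Derivation:
Move 1: B@(1,2) -> caps B=0 W=0
Move 2: W@(3,1) -> caps B=0 W=0
Move 3: B@(3,0) -> caps B=0 W=0
Move 4: W@(1,1) -> caps B=0 W=0
Move 5: B@(3,3) -> caps B=0 W=0
Move 6: W@(3,2) -> caps B=0 W=0
Move 7: B@(0,2) -> caps B=0 W=0
Move 8: W@(2,0) -> caps B=0 W=1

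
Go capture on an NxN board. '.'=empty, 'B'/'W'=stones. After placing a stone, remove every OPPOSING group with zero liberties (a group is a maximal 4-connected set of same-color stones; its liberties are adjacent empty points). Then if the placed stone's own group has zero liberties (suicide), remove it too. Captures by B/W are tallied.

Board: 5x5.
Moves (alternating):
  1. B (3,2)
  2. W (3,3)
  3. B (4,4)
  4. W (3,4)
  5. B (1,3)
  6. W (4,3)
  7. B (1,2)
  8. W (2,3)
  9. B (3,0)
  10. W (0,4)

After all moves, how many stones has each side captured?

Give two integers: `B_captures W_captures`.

Answer: 0 1

Derivation:
Move 1: B@(3,2) -> caps B=0 W=0
Move 2: W@(3,3) -> caps B=0 W=0
Move 3: B@(4,4) -> caps B=0 W=0
Move 4: W@(3,4) -> caps B=0 W=0
Move 5: B@(1,3) -> caps B=0 W=0
Move 6: W@(4,3) -> caps B=0 W=1
Move 7: B@(1,2) -> caps B=0 W=1
Move 8: W@(2,3) -> caps B=0 W=1
Move 9: B@(3,0) -> caps B=0 W=1
Move 10: W@(0,4) -> caps B=0 W=1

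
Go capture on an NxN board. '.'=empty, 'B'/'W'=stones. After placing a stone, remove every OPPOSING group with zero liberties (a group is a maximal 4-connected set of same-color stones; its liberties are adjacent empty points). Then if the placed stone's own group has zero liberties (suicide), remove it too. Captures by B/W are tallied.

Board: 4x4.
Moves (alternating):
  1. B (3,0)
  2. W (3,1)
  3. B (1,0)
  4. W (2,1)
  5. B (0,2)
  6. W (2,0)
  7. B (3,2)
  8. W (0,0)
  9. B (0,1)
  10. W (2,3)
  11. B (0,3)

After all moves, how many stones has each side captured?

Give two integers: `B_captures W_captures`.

Answer: 1 1

Derivation:
Move 1: B@(3,0) -> caps B=0 W=0
Move 2: W@(3,1) -> caps B=0 W=0
Move 3: B@(1,0) -> caps B=0 W=0
Move 4: W@(2,1) -> caps B=0 W=0
Move 5: B@(0,2) -> caps B=0 W=0
Move 6: W@(2,0) -> caps B=0 W=1
Move 7: B@(3,2) -> caps B=0 W=1
Move 8: W@(0,0) -> caps B=0 W=1
Move 9: B@(0,1) -> caps B=1 W=1
Move 10: W@(2,3) -> caps B=1 W=1
Move 11: B@(0,3) -> caps B=1 W=1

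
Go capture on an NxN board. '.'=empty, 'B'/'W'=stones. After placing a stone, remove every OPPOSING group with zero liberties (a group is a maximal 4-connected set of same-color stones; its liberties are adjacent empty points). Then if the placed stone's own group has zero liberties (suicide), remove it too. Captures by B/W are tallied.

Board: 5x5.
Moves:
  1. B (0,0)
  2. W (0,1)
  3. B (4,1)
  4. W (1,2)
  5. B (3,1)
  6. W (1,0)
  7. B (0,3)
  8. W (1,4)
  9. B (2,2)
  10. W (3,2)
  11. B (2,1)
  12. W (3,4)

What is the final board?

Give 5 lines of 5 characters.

Move 1: B@(0,0) -> caps B=0 W=0
Move 2: W@(0,1) -> caps B=0 W=0
Move 3: B@(4,1) -> caps B=0 W=0
Move 4: W@(1,2) -> caps B=0 W=0
Move 5: B@(3,1) -> caps B=0 W=0
Move 6: W@(1,0) -> caps B=0 W=1
Move 7: B@(0,3) -> caps B=0 W=1
Move 8: W@(1,4) -> caps B=0 W=1
Move 9: B@(2,2) -> caps B=0 W=1
Move 10: W@(3,2) -> caps B=0 W=1
Move 11: B@(2,1) -> caps B=0 W=1
Move 12: W@(3,4) -> caps B=0 W=1

Answer: .W.B.
W.W.W
.BB..
.BW.W
.B...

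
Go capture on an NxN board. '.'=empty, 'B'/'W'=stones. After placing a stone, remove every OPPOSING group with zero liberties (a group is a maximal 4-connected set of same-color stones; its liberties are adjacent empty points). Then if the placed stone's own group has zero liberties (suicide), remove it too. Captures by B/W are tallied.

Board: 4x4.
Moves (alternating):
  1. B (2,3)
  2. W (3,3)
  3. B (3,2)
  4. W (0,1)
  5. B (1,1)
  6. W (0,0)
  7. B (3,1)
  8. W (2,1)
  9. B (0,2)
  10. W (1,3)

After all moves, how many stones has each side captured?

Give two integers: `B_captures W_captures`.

Move 1: B@(2,3) -> caps B=0 W=0
Move 2: W@(3,3) -> caps B=0 W=0
Move 3: B@(3,2) -> caps B=1 W=0
Move 4: W@(0,1) -> caps B=1 W=0
Move 5: B@(1,1) -> caps B=1 W=0
Move 6: W@(0,0) -> caps B=1 W=0
Move 7: B@(3,1) -> caps B=1 W=0
Move 8: W@(2,1) -> caps B=1 W=0
Move 9: B@(0,2) -> caps B=1 W=0
Move 10: W@(1,3) -> caps B=1 W=0

Answer: 1 0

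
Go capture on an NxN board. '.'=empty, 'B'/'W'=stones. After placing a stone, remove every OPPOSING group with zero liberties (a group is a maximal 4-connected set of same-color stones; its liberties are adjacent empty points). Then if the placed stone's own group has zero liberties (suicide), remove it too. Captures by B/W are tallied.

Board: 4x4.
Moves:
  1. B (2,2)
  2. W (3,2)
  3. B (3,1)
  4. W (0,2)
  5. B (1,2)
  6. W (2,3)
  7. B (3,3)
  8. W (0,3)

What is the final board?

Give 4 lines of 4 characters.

Answer: ..WW
..B.
..BW
.B.B

Derivation:
Move 1: B@(2,2) -> caps B=0 W=0
Move 2: W@(3,2) -> caps B=0 W=0
Move 3: B@(3,1) -> caps B=0 W=0
Move 4: W@(0,2) -> caps B=0 W=0
Move 5: B@(1,2) -> caps B=0 W=0
Move 6: W@(2,3) -> caps B=0 W=0
Move 7: B@(3,3) -> caps B=1 W=0
Move 8: W@(0,3) -> caps B=1 W=0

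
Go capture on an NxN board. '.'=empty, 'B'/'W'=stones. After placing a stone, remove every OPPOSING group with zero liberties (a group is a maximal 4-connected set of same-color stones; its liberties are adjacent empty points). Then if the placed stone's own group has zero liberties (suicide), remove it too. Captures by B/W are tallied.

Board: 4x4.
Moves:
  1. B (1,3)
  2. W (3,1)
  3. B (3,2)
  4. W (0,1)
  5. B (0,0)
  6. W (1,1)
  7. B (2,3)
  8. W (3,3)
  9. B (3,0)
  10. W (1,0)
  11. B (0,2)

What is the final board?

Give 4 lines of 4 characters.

Answer: .WB.
WW.B
...B
BWB.

Derivation:
Move 1: B@(1,3) -> caps B=0 W=0
Move 2: W@(3,1) -> caps B=0 W=0
Move 3: B@(3,2) -> caps B=0 W=0
Move 4: W@(0,1) -> caps B=0 W=0
Move 5: B@(0,0) -> caps B=0 W=0
Move 6: W@(1,1) -> caps B=0 W=0
Move 7: B@(2,3) -> caps B=0 W=0
Move 8: W@(3,3) -> caps B=0 W=0
Move 9: B@(3,0) -> caps B=0 W=0
Move 10: W@(1,0) -> caps B=0 W=1
Move 11: B@(0,2) -> caps B=0 W=1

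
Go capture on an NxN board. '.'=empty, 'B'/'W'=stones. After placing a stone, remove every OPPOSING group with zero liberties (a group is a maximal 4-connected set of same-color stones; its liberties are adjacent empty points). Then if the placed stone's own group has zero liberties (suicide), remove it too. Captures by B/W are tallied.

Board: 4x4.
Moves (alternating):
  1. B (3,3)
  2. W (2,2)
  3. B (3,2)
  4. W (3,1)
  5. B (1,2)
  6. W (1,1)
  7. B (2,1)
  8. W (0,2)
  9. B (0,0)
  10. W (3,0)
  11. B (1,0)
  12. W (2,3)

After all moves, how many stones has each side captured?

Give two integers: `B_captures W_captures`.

Answer: 0 2

Derivation:
Move 1: B@(3,3) -> caps B=0 W=0
Move 2: W@(2,2) -> caps B=0 W=0
Move 3: B@(3,2) -> caps B=0 W=0
Move 4: W@(3,1) -> caps B=0 W=0
Move 5: B@(1,2) -> caps B=0 W=0
Move 6: W@(1,1) -> caps B=0 W=0
Move 7: B@(2,1) -> caps B=0 W=0
Move 8: W@(0,2) -> caps B=0 W=0
Move 9: B@(0,0) -> caps B=0 W=0
Move 10: W@(3,0) -> caps B=0 W=0
Move 11: B@(1,0) -> caps B=0 W=0
Move 12: W@(2,3) -> caps B=0 W=2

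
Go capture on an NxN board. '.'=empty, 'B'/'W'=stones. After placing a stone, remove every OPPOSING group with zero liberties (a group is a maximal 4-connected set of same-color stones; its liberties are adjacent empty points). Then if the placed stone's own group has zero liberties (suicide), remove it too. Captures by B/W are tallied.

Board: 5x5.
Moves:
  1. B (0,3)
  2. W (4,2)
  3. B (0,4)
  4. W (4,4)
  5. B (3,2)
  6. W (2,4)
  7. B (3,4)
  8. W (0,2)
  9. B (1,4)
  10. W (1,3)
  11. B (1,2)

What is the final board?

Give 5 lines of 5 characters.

Move 1: B@(0,3) -> caps B=0 W=0
Move 2: W@(4,2) -> caps B=0 W=0
Move 3: B@(0,4) -> caps B=0 W=0
Move 4: W@(4,4) -> caps B=0 W=0
Move 5: B@(3,2) -> caps B=0 W=0
Move 6: W@(2,4) -> caps B=0 W=0
Move 7: B@(3,4) -> caps B=0 W=0
Move 8: W@(0,2) -> caps B=0 W=0
Move 9: B@(1,4) -> caps B=0 W=0
Move 10: W@(1,3) -> caps B=0 W=3
Move 11: B@(1,2) -> caps B=0 W=3

Answer: ..W..
..BW.
....W
..B.B
..W.W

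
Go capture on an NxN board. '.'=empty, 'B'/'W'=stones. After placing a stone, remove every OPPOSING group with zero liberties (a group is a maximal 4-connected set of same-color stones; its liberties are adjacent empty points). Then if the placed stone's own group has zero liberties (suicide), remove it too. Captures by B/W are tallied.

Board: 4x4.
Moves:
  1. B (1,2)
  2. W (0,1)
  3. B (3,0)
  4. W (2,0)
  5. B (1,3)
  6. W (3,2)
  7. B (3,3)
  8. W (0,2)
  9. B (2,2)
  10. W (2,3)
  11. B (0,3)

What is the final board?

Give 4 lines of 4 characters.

Answer: .WWB
..BB
W.BW
B.W.

Derivation:
Move 1: B@(1,2) -> caps B=0 W=0
Move 2: W@(0,1) -> caps B=0 W=0
Move 3: B@(3,0) -> caps B=0 W=0
Move 4: W@(2,0) -> caps B=0 W=0
Move 5: B@(1,3) -> caps B=0 W=0
Move 6: W@(3,2) -> caps B=0 W=0
Move 7: B@(3,3) -> caps B=0 W=0
Move 8: W@(0,2) -> caps B=0 W=0
Move 9: B@(2,2) -> caps B=0 W=0
Move 10: W@(2,3) -> caps B=0 W=1
Move 11: B@(0,3) -> caps B=0 W=1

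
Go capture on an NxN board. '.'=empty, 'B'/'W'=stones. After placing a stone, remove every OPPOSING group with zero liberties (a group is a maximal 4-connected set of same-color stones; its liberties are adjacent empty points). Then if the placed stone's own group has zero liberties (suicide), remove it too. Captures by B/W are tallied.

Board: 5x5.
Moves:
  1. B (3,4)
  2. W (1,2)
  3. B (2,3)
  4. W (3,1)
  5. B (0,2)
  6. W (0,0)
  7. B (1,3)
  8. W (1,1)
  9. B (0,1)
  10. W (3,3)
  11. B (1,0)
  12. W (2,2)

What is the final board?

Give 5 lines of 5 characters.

Move 1: B@(3,4) -> caps B=0 W=0
Move 2: W@(1,2) -> caps B=0 W=0
Move 3: B@(2,3) -> caps B=0 W=0
Move 4: W@(3,1) -> caps B=0 W=0
Move 5: B@(0,2) -> caps B=0 W=0
Move 6: W@(0,0) -> caps B=0 W=0
Move 7: B@(1,3) -> caps B=0 W=0
Move 8: W@(1,1) -> caps B=0 W=0
Move 9: B@(0,1) -> caps B=0 W=0
Move 10: W@(3,3) -> caps B=0 W=0
Move 11: B@(1,0) -> caps B=1 W=0
Move 12: W@(2,2) -> caps B=1 W=0

Answer: .BB..
BWWB.
..WB.
.W.WB
.....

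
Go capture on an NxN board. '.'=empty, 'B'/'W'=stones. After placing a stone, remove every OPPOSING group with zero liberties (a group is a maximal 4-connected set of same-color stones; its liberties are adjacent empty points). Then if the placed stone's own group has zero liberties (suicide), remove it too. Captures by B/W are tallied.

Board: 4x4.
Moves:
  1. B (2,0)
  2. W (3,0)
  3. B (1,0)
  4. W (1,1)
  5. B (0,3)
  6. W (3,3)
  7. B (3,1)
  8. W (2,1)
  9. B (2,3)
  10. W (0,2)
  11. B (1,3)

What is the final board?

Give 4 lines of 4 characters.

Answer: ..WB
BW.B
BW.B
.B.W

Derivation:
Move 1: B@(2,0) -> caps B=0 W=0
Move 2: W@(3,0) -> caps B=0 W=0
Move 3: B@(1,0) -> caps B=0 W=0
Move 4: W@(1,1) -> caps B=0 W=0
Move 5: B@(0,3) -> caps B=0 W=0
Move 6: W@(3,3) -> caps B=0 W=0
Move 7: B@(3,1) -> caps B=1 W=0
Move 8: W@(2,1) -> caps B=1 W=0
Move 9: B@(2,3) -> caps B=1 W=0
Move 10: W@(0,2) -> caps B=1 W=0
Move 11: B@(1,3) -> caps B=1 W=0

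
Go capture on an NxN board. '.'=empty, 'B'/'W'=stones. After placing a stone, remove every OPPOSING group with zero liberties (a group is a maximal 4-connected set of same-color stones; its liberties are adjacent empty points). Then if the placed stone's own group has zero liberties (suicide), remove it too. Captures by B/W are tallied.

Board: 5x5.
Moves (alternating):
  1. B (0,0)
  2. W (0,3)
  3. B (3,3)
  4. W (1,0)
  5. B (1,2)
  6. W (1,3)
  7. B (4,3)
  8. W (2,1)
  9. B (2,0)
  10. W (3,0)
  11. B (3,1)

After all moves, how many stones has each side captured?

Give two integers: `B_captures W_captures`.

Answer: 0 1

Derivation:
Move 1: B@(0,0) -> caps B=0 W=0
Move 2: W@(0,3) -> caps B=0 W=0
Move 3: B@(3,3) -> caps B=0 W=0
Move 4: W@(1,0) -> caps B=0 W=0
Move 5: B@(1,2) -> caps B=0 W=0
Move 6: W@(1,3) -> caps B=0 W=0
Move 7: B@(4,3) -> caps B=0 W=0
Move 8: W@(2,1) -> caps B=0 W=0
Move 9: B@(2,0) -> caps B=0 W=0
Move 10: W@(3,0) -> caps B=0 W=1
Move 11: B@(3,1) -> caps B=0 W=1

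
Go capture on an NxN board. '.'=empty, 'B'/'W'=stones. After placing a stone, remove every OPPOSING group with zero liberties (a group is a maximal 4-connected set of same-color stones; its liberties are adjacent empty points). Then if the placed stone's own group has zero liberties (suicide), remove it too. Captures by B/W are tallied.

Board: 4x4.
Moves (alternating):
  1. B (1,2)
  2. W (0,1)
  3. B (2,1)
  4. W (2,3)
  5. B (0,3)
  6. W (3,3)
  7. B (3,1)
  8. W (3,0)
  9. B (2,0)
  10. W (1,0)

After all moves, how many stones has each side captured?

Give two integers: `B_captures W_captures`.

Move 1: B@(1,2) -> caps B=0 W=0
Move 2: W@(0,1) -> caps B=0 W=0
Move 3: B@(2,1) -> caps B=0 W=0
Move 4: W@(2,3) -> caps B=0 W=0
Move 5: B@(0,3) -> caps B=0 W=0
Move 6: W@(3,3) -> caps B=0 W=0
Move 7: B@(3,1) -> caps B=0 W=0
Move 8: W@(3,0) -> caps B=0 W=0
Move 9: B@(2,0) -> caps B=1 W=0
Move 10: W@(1,0) -> caps B=1 W=0

Answer: 1 0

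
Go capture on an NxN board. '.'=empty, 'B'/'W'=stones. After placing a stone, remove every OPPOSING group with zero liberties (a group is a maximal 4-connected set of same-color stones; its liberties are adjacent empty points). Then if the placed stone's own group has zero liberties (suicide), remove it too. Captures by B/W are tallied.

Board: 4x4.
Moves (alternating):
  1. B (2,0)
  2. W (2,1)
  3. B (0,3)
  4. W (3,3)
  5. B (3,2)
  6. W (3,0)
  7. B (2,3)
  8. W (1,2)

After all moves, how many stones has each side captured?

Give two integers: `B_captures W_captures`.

Answer: 1 0

Derivation:
Move 1: B@(2,0) -> caps B=0 W=0
Move 2: W@(2,1) -> caps B=0 W=0
Move 3: B@(0,3) -> caps B=0 W=0
Move 4: W@(3,3) -> caps B=0 W=0
Move 5: B@(3,2) -> caps B=0 W=0
Move 6: W@(3,0) -> caps B=0 W=0
Move 7: B@(2,3) -> caps B=1 W=0
Move 8: W@(1,2) -> caps B=1 W=0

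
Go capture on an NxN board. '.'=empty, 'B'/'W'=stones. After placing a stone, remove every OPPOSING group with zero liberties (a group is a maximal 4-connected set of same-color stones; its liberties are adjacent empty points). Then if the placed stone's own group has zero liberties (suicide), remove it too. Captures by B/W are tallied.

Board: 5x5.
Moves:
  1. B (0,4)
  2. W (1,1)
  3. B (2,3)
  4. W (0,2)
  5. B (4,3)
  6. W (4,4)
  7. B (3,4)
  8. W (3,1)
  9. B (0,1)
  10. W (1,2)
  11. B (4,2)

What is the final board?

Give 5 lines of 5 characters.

Answer: .BW.B
.WW..
...B.
.W..B
..BB.

Derivation:
Move 1: B@(0,4) -> caps B=0 W=0
Move 2: W@(1,1) -> caps B=0 W=0
Move 3: B@(2,3) -> caps B=0 W=0
Move 4: W@(0,2) -> caps B=0 W=0
Move 5: B@(4,3) -> caps B=0 W=0
Move 6: W@(4,4) -> caps B=0 W=0
Move 7: B@(3,4) -> caps B=1 W=0
Move 8: W@(3,1) -> caps B=1 W=0
Move 9: B@(0,1) -> caps B=1 W=0
Move 10: W@(1,2) -> caps B=1 W=0
Move 11: B@(4,2) -> caps B=1 W=0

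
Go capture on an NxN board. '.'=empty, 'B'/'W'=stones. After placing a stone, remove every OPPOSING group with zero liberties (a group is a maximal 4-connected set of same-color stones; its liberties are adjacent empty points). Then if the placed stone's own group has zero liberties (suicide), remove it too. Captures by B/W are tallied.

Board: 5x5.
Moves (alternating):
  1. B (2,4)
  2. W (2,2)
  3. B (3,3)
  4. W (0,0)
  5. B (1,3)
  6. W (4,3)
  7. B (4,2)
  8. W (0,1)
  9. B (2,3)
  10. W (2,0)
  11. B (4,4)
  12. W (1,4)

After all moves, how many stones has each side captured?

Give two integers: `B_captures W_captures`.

Move 1: B@(2,4) -> caps B=0 W=0
Move 2: W@(2,2) -> caps B=0 W=0
Move 3: B@(3,3) -> caps B=0 W=0
Move 4: W@(0,0) -> caps B=0 W=0
Move 5: B@(1,3) -> caps B=0 W=0
Move 6: W@(4,3) -> caps B=0 W=0
Move 7: B@(4,2) -> caps B=0 W=0
Move 8: W@(0,1) -> caps B=0 W=0
Move 9: B@(2,3) -> caps B=0 W=0
Move 10: W@(2,0) -> caps B=0 W=0
Move 11: B@(4,4) -> caps B=1 W=0
Move 12: W@(1,4) -> caps B=1 W=0

Answer: 1 0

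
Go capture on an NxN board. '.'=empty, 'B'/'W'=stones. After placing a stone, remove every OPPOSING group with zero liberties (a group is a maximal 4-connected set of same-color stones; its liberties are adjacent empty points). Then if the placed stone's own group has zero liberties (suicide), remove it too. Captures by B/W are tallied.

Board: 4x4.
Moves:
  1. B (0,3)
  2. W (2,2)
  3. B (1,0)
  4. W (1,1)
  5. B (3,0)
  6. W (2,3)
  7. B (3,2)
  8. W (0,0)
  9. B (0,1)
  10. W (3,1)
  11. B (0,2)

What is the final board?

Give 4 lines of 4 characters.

Answer: .BBB
BW..
..WW
BWB.

Derivation:
Move 1: B@(0,3) -> caps B=0 W=0
Move 2: W@(2,2) -> caps B=0 W=0
Move 3: B@(1,0) -> caps B=0 W=0
Move 4: W@(1,1) -> caps B=0 W=0
Move 5: B@(3,0) -> caps B=0 W=0
Move 6: W@(2,3) -> caps B=0 W=0
Move 7: B@(3,2) -> caps B=0 W=0
Move 8: W@(0,0) -> caps B=0 W=0
Move 9: B@(0,1) -> caps B=1 W=0
Move 10: W@(3,1) -> caps B=1 W=0
Move 11: B@(0,2) -> caps B=1 W=0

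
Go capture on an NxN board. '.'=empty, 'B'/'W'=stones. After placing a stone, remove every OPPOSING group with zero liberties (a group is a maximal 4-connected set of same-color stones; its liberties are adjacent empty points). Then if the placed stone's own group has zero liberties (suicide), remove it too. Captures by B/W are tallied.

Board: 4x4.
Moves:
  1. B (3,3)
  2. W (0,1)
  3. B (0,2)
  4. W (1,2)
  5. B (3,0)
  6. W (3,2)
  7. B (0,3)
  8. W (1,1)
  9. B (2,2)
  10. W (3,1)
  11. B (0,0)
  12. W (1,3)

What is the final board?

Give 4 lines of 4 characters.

Move 1: B@(3,3) -> caps B=0 W=0
Move 2: W@(0,1) -> caps B=0 W=0
Move 3: B@(0,2) -> caps B=0 W=0
Move 4: W@(1,2) -> caps B=0 W=0
Move 5: B@(3,0) -> caps B=0 W=0
Move 6: W@(3,2) -> caps B=0 W=0
Move 7: B@(0,3) -> caps B=0 W=0
Move 8: W@(1,1) -> caps B=0 W=0
Move 9: B@(2,2) -> caps B=0 W=0
Move 10: W@(3,1) -> caps B=0 W=0
Move 11: B@(0,0) -> caps B=0 W=0
Move 12: W@(1,3) -> caps B=0 W=2

Answer: BW..
.WWW
..B.
BWWB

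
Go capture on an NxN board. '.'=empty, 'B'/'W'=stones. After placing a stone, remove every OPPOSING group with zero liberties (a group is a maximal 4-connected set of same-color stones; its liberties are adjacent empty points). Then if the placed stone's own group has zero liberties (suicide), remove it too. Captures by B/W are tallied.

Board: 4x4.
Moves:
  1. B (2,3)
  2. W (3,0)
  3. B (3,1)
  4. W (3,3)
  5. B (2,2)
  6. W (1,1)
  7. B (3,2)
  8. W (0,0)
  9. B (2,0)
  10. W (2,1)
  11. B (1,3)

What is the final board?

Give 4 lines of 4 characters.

Move 1: B@(2,3) -> caps B=0 W=0
Move 2: W@(3,0) -> caps B=0 W=0
Move 3: B@(3,1) -> caps B=0 W=0
Move 4: W@(3,3) -> caps B=0 W=0
Move 5: B@(2,2) -> caps B=0 W=0
Move 6: W@(1,1) -> caps B=0 W=0
Move 7: B@(3,2) -> caps B=1 W=0
Move 8: W@(0,0) -> caps B=1 W=0
Move 9: B@(2,0) -> caps B=2 W=0
Move 10: W@(2,1) -> caps B=2 W=0
Move 11: B@(1,3) -> caps B=2 W=0

Answer: W...
.W.B
BWBB
.BB.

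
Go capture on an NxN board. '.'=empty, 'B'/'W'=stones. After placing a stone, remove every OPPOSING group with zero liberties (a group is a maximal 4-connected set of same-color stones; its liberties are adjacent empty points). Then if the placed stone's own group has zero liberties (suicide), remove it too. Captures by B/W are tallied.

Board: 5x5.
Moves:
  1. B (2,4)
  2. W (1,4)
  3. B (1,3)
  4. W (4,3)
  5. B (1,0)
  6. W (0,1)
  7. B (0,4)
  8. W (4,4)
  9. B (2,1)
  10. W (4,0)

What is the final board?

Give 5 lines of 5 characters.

Move 1: B@(2,4) -> caps B=0 W=0
Move 2: W@(1,4) -> caps B=0 W=0
Move 3: B@(1,3) -> caps B=0 W=0
Move 4: W@(4,3) -> caps B=0 W=0
Move 5: B@(1,0) -> caps B=0 W=0
Move 6: W@(0,1) -> caps B=0 W=0
Move 7: B@(0,4) -> caps B=1 W=0
Move 8: W@(4,4) -> caps B=1 W=0
Move 9: B@(2,1) -> caps B=1 W=0
Move 10: W@(4,0) -> caps B=1 W=0

Answer: .W..B
B..B.
.B..B
.....
W..WW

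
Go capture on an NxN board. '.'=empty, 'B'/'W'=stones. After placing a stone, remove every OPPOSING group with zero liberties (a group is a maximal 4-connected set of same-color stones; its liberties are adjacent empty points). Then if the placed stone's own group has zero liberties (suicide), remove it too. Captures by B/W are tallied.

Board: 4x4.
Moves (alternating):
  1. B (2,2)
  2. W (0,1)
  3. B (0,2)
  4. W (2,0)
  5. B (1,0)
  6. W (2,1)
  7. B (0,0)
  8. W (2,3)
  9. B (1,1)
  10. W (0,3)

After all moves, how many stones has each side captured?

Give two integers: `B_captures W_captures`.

Answer: 1 0

Derivation:
Move 1: B@(2,2) -> caps B=0 W=0
Move 2: W@(0,1) -> caps B=0 W=0
Move 3: B@(0,2) -> caps B=0 W=0
Move 4: W@(2,0) -> caps B=0 W=0
Move 5: B@(1,0) -> caps B=0 W=0
Move 6: W@(2,1) -> caps B=0 W=0
Move 7: B@(0,0) -> caps B=0 W=0
Move 8: W@(2,3) -> caps B=0 W=0
Move 9: B@(1,1) -> caps B=1 W=0
Move 10: W@(0,3) -> caps B=1 W=0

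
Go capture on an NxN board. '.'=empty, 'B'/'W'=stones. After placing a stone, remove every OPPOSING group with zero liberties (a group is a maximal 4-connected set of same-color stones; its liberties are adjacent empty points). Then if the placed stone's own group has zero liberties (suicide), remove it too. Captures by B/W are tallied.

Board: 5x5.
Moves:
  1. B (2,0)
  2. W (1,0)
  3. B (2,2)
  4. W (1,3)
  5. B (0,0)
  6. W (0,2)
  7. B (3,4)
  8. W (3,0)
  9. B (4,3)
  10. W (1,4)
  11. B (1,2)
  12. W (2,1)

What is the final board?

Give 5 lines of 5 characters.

Answer: B.W..
W.BWW
.WB..
W...B
...B.

Derivation:
Move 1: B@(2,0) -> caps B=0 W=0
Move 2: W@(1,0) -> caps B=0 W=0
Move 3: B@(2,2) -> caps B=0 W=0
Move 4: W@(1,3) -> caps B=0 W=0
Move 5: B@(0,0) -> caps B=0 W=0
Move 6: W@(0,2) -> caps B=0 W=0
Move 7: B@(3,4) -> caps B=0 W=0
Move 8: W@(3,0) -> caps B=0 W=0
Move 9: B@(4,3) -> caps B=0 W=0
Move 10: W@(1,4) -> caps B=0 W=0
Move 11: B@(1,2) -> caps B=0 W=0
Move 12: W@(2,1) -> caps B=0 W=1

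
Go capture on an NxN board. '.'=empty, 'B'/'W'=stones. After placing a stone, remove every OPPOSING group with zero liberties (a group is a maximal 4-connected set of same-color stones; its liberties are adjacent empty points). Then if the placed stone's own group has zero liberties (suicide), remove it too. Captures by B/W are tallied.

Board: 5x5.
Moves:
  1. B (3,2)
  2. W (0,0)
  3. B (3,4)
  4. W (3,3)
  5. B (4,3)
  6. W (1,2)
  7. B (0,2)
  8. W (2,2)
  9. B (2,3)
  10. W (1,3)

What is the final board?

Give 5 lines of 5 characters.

Move 1: B@(3,2) -> caps B=0 W=0
Move 2: W@(0,0) -> caps B=0 W=0
Move 3: B@(3,4) -> caps B=0 W=0
Move 4: W@(3,3) -> caps B=0 W=0
Move 5: B@(4,3) -> caps B=0 W=0
Move 6: W@(1,2) -> caps B=0 W=0
Move 7: B@(0,2) -> caps B=0 W=0
Move 8: W@(2,2) -> caps B=0 W=0
Move 9: B@(2,3) -> caps B=1 W=0
Move 10: W@(1,3) -> caps B=1 W=0

Answer: W.B..
..WW.
..WB.
..B.B
...B.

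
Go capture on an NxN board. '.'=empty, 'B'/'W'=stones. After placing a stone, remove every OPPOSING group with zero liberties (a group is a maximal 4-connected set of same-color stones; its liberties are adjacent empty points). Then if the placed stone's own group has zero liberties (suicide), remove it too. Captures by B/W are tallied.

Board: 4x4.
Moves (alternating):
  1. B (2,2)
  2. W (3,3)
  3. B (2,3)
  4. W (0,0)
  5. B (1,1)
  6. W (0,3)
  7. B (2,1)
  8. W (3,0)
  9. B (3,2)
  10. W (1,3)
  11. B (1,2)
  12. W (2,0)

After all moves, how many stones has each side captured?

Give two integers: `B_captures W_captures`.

Answer: 1 0

Derivation:
Move 1: B@(2,2) -> caps B=0 W=0
Move 2: W@(3,3) -> caps B=0 W=0
Move 3: B@(2,3) -> caps B=0 W=0
Move 4: W@(0,0) -> caps B=0 W=0
Move 5: B@(1,1) -> caps B=0 W=0
Move 6: W@(0,3) -> caps B=0 W=0
Move 7: B@(2,1) -> caps B=0 W=0
Move 8: W@(3,0) -> caps B=0 W=0
Move 9: B@(3,2) -> caps B=1 W=0
Move 10: W@(1,3) -> caps B=1 W=0
Move 11: B@(1,2) -> caps B=1 W=0
Move 12: W@(2,0) -> caps B=1 W=0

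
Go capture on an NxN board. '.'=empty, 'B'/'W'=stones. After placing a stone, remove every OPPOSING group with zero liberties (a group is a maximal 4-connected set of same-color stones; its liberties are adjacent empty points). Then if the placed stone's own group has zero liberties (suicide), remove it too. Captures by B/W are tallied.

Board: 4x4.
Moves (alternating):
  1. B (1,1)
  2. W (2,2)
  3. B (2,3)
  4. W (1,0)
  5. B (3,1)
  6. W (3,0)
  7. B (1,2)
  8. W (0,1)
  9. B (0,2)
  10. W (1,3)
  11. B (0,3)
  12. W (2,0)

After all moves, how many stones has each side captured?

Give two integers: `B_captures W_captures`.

Answer: 1 0

Derivation:
Move 1: B@(1,1) -> caps B=0 W=0
Move 2: W@(2,2) -> caps B=0 W=0
Move 3: B@(2,3) -> caps B=0 W=0
Move 4: W@(1,0) -> caps B=0 W=0
Move 5: B@(3,1) -> caps B=0 W=0
Move 6: W@(3,0) -> caps B=0 W=0
Move 7: B@(1,2) -> caps B=0 W=0
Move 8: W@(0,1) -> caps B=0 W=0
Move 9: B@(0,2) -> caps B=0 W=0
Move 10: W@(1,3) -> caps B=0 W=0
Move 11: B@(0,3) -> caps B=1 W=0
Move 12: W@(2,0) -> caps B=1 W=0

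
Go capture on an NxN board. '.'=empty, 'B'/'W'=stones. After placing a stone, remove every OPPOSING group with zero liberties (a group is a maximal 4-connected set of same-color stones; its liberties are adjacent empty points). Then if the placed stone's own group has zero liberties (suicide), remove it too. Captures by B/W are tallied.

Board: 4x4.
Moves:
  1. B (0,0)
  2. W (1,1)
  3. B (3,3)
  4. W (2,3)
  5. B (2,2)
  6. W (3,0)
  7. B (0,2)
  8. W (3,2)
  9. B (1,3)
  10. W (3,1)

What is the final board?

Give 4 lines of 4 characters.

Move 1: B@(0,0) -> caps B=0 W=0
Move 2: W@(1,1) -> caps B=0 W=0
Move 3: B@(3,3) -> caps B=0 W=0
Move 4: W@(2,3) -> caps B=0 W=0
Move 5: B@(2,2) -> caps B=0 W=0
Move 6: W@(3,0) -> caps B=0 W=0
Move 7: B@(0,2) -> caps B=0 W=0
Move 8: W@(3,2) -> caps B=0 W=1
Move 9: B@(1,3) -> caps B=0 W=1
Move 10: W@(3,1) -> caps B=0 W=1

Answer: B.B.
.W.B
..BW
WWW.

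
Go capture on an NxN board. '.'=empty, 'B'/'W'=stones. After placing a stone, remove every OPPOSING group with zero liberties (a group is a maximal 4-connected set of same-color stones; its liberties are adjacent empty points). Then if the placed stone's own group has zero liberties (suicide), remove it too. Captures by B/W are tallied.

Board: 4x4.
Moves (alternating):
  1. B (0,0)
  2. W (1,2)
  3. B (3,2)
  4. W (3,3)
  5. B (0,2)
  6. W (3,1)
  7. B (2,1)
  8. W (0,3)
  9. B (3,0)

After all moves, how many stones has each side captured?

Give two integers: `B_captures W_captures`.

Answer: 1 0

Derivation:
Move 1: B@(0,0) -> caps B=0 W=0
Move 2: W@(1,2) -> caps B=0 W=0
Move 3: B@(3,2) -> caps B=0 W=0
Move 4: W@(3,3) -> caps B=0 W=0
Move 5: B@(0,2) -> caps B=0 W=0
Move 6: W@(3,1) -> caps B=0 W=0
Move 7: B@(2,1) -> caps B=0 W=0
Move 8: W@(0,3) -> caps B=0 W=0
Move 9: B@(3,0) -> caps B=1 W=0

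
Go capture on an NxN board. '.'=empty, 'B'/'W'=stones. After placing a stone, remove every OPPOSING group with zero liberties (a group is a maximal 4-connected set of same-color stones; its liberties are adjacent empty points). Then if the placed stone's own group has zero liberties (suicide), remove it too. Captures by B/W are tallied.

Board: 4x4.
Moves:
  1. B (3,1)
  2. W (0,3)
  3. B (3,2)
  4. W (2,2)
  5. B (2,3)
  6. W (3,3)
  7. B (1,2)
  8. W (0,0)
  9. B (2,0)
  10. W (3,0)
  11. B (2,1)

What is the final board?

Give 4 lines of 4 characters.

Answer: W..W
..B.
BB.B
.BB.

Derivation:
Move 1: B@(3,1) -> caps B=0 W=0
Move 2: W@(0,3) -> caps B=0 W=0
Move 3: B@(3,2) -> caps B=0 W=0
Move 4: W@(2,2) -> caps B=0 W=0
Move 5: B@(2,3) -> caps B=0 W=0
Move 6: W@(3,3) -> caps B=0 W=0
Move 7: B@(1,2) -> caps B=0 W=0
Move 8: W@(0,0) -> caps B=0 W=0
Move 9: B@(2,0) -> caps B=0 W=0
Move 10: W@(3,0) -> caps B=0 W=0
Move 11: B@(2,1) -> caps B=1 W=0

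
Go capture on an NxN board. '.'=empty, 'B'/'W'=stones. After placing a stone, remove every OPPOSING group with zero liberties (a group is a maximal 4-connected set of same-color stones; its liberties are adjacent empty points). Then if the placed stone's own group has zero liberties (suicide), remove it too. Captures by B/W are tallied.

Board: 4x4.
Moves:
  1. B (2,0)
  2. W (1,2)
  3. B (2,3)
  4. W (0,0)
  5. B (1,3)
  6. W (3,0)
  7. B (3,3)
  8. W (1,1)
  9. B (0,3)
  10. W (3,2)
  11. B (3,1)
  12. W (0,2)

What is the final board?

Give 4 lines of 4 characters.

Move 1: B@(2,0) -> caps B=0 W=0
Move 2: W@(1,2) -> caps B=0 W=0
Move 3: B@(2,3) -> caps B=0 W=0
Move 4: W@(0,0) -> caps B=0 W=0
Move 5: B@(1,3) -> caps B=0 W=0
Move 6: W@(3,0) -> caps B=0 W=0
Move 7: B@(3,3) -> caps B=0 W=0
Move 8: W@(1,1) -> caps B=0 W=0
Move 9: B@(0,3) -> caps B=0 W=0
Move 10: W@(3,2) -> caps B=0 W=0
Move 11: B@(3,1) -> caps B=1 W=0
Move 12: W@(0,2) -> caps B=1 W=0

Answer: W.WB
.WWB
B..B
.BWB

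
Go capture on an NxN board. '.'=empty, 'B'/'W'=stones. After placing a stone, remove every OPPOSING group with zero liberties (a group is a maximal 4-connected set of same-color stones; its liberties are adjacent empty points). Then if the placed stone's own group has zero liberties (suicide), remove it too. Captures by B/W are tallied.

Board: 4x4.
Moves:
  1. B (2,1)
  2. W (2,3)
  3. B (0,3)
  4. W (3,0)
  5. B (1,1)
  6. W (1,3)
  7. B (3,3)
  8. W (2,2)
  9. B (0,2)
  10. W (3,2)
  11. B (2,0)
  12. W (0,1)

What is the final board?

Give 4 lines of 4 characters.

Answer: .WBB
.B.W
BBWW
W.W.

Derivation:
Move 1: B@(2,1) -> caps B=0 W=0
Move 2: W@(2,3) -> caps B=0 W=0
Move 3: B@(0,3) -> caps B=0 W=0
Move 4: W@(3,0) -> caps B=0 W=0
Move 5: B@(1,1) -> caps B=0 W=0
Move 6: W@(1,3) -> caps B=0 W=0
Move 7: B@(3,3) -> caps B=0 W=0
Move 8: W@(2,2) -> caps B=0 W=0
Move 9: B@(0,2) -> caps B=0 W=0
Move 10: W@(3,2) -> caps B=0 W=1
Move 11: B@(2,0) -> caps B=0 W=1
Move 12: W@(0,1) -> caps B=0 W=1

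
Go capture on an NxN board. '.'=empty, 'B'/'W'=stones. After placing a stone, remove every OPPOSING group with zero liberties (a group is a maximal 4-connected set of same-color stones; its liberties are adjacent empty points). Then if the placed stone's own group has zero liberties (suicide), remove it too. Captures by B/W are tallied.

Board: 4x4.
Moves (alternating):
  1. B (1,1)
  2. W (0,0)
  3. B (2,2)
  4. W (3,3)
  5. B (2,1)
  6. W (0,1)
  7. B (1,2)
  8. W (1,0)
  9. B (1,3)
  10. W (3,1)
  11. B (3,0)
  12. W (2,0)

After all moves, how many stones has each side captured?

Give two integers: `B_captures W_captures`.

Answer: 0 1

Derivation:
Move 1: B@(1,1) -> caps B=0 W=0
Move 2: W@(0,0) -> caps B=0 W=0
Move 3: B@(2,2) -> caps B=0 W=0
Move 4: W@(3,3) -> caps B=0 W=0
Move 5: B@(2,1) -> caps B=0 W=0
Move 6: W@(0,1) -> caps B=0 W=0
Move 7: B@(1,2) -> caps B=0 W=0
Move 8: W@(1,0) -> caps B=0 W=0
Move 9: B@(1,3) -> caps B=0 W=0
Move 10: W@(3,1) -> caps B=0 W=0
Move 11: B@(3,0) -> caps B=0 W=0
Move 12: W@(2,0) -> caps B=0 W=1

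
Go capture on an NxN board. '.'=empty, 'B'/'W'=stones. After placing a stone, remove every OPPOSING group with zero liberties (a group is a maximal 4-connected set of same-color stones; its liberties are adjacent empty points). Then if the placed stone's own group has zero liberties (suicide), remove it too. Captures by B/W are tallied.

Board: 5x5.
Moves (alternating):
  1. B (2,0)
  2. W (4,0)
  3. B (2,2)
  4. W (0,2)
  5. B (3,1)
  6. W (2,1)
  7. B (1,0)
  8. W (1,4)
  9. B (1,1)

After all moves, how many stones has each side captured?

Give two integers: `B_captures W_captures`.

Answer: 1 0

Derivation:
Move 1: B@(2,0) -> caps B=0 W=0
Move 2: W@(4,0) -> caps B=0 W=0
Move 3: B@(2,2) -> caps B=0 W=0
Move 4: W@(0,2) -> caps B=0 W=0
Move 5: B@(3,1) -> caps B=0 W=0
Move 6: W@(2,1) -> caps B=0 W=0
Move 7: B@(1,0) -> caps B=0 W=0
Move 8: W@(1,4) -> caps B=0 W=0
Move 9: B@(1,1) -> caps B=1 W=0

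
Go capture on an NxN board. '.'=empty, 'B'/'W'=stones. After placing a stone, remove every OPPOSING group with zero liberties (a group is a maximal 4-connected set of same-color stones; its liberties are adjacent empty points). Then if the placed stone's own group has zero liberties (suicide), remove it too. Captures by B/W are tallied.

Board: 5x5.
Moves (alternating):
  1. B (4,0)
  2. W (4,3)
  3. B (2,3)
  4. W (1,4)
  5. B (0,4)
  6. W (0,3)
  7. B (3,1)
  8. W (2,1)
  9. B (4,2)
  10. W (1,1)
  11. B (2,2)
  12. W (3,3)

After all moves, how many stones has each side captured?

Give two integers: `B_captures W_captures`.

Move 1: B@(4,0) -> caps B=0 W=0
Move 2: W@(4,3) -> caps B=0 W=0
Move 3: B@(2,3) -> caps B=0 W=0
Move 4: W@(1,4) -> caps B=0 W=0
Move 5: B@(0,4) -> caps B=0 W=0
Move 6: W@(0,3) -> caps B=0 W=1
Move 7: B@(3,1) -> caps B=0 W=1
Move 8: W@(2,1) -> caps B=0 W=1
Move 9: B@(4,2) -> caps B=0 W=1
Move 10: W@(1,1) -> caps B=0 W=1
Move 11: B@(2,2) -> caps B=0 W=1
Move 12: W@(3,3) -> caps B=0 W=1

Answer: 0 1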